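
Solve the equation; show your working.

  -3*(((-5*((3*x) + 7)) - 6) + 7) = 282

Step 1. [-3*(((-5*((3*x) + 7)) - 6) + 7) = 282] divide by the outer -3. So div: ((-5*((3*x) + 7)) - 6) + 7 = -94.
Step 2. [((-5*((3*x) + 7)) - 6) + 7 = -94] +7 is outermost — subtract 7 both sides, so sub: (-5*((3*x) + 7)) - 6 = -101.
Step 3. [(-5*((3*x) + 7)) - 6 = -101] add 6: x sits inside (… - 6), so sub: -5*((3*x) + 7) = -95.
Step 4. [-5*((3*x) + 7) = -95] leading coefficient -5: divide by -5. So div: (3*x) + 7 = 19.
Step 5. [(3*x) + 7 = 19] peel the +7: subtract 7 from each side. So sub: 3*x = 12.
Step 6. [3*x = 12] 3 out front; divide by 3. So div: x = 4.

Answer: x ∈ {4}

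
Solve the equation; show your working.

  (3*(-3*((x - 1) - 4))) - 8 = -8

Step 1. [(3*(-3*((x - 1) - 4))) - 8 = -8] -8 is outermost — add 8 both sides. So sub: 3*(-3*((x - 1) - 4)) = 0.
Step 2. [3*(-3*((x - 1) - 4)) = 0] LHS = 3·(…); ÷3 both sides ⇒ div: -3*((x - 1) - 4) = 0.
Step 3. [-3*((x - 1) - 4) = 0] leading coefficient -3: divide by -3 ⇒ div: (x - 1) - 4 = 0.
Step 4. [(x - 1) - 4 = 0] add 4: x sits inside (… - 4) ⇒ sub: x - 1 = 4.
Step 5. [x - 1 = 4] add 1: x sits inside (… - 1) ⇒ sub: x = 5.

Answer: x ∈ {5}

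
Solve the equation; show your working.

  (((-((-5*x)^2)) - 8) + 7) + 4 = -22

Step 1. [(((-((-5*x)^2)) - 8) + 7) + 4 = -22] subtract 4: x sits inside (… + 4), so sub: ((-((-5*x)^2)) - 8) + 7 = -26.
Step 2. [((-((-5*x)^2)) - 8) + 7 = -26] the outer +7 inverts by subtracting 7, so sub: (-((-5*x)^2)) - 8 = -33.
Step 3. [(-((-5*x)^2)) - 8 = -33] the outer -8 inverts by adding 8. So sub: -((-5*x)^2) = -25.
Step 4. [-((-5*x)^2) = -25] leading − — multiply by −1, so neg: (-5*x)^2 = 25.
Step 5. [(-5*x)^2 = 25] √ both sides: 25 ≥ 0 gives two branches ⇒ sqrt: -5*x = 5 or -5.
Step 6. [-5*x = 5 or -5] -5·(inner) — divide through by -5. So div: x = -1 or 1.

Answer: x ∈ {-1, 1}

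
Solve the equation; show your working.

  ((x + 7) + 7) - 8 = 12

Step 1. [((x + 7) + 7) - 8 = 12] add 8: x sits inside (… - 8). So sub: (x + 7) + 7 = 20.
Step 2. [(x + 7) + 7 = 20] 7 comes off first (subtract 7), so sub: x + 7 = 13.
Step 3. [x + 7 = 13] 7 comes off first (subtract 7). So sub: x = 6.

Answer: x ∈ {6}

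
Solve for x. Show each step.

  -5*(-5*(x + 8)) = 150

Step 1. [-5*(-5*(x + 8)) = 150] -5·(inner) — divide through by -5 ⇒ div: -5*(x + 8) = -30.
Step 2. [-5*(x + 8) = -30] LHS = -5·(…); ÷-5 both sides, so div: x + 8 = 6.
Step 3. [x + 8 = 6] peel the +8: subtract 8 from each side, so sub: x = -2.

Answer: x ∈ {-2}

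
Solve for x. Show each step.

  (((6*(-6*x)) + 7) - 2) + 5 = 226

Step 1. [(((6*(-6*x)) + 7) - 2) + 5 = 226] subtract 5: x sits inside (… + 5), so sub: ((6*(-6*x)) + 7) - 2 = 221.
Step 2. [((6*(-6*x)) + 7) - 2 = 221] peel the -2: add 2 from each side ⇒ sub: (6*(-6*x)) + 7 = 223.
Step 3. [(6*(-6*x)) + 7 = 223] 7 comes off first (subtract 7) ⇒ sub: 6*(-6*x) = 216.
Step 4. [6*(-6*x) = 216] 6·(inner) — divide through by 6. So div: -6*x = 36.
Step 5. [-6*x = 36] -6·(inner) — divide through by -6 ⇒ div: x = -6.

Answer: x ∈ {-6}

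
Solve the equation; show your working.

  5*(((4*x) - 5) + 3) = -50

Step 1. [5*(((4*x) - 5) + 3) = -50] 5 out front; divide by 5 ⇒ div: ((4*x) - 5) + 3 = -10.
Step 2. [((4*x) - 5) + 3 = -10] peel the +3: subtract 3 from each side. So sub: (4*x) - 5 = -13.
Step 3. [(4*x) - 5 = -13] 5 comes off first (add 5) ⇒ sub: 4*x = -8.
Step 4. [4*x = -8] 4 out front; divide by 4. So div: x = -2.

Answer: x ∈ {-2}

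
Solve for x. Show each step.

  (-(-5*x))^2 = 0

Step 1. [(-(-5*x))^2 = 0] √ both sides: 0 ≥ 0 gives two branches, so sqrt: -(-5*x) = 0.
Step 2. [-(-5*x) = 0] LHS negated; negate both sides ⇒ neg: -5*x = 0.
Step 3. [-5*x = 0] leading coefficient -5: divide by -5. So div: x = 0.

Answer: x ∈ {0}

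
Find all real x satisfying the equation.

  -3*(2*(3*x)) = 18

Step 1. [-3*(2*(3*x)) = 18] -3·(inner) — divide through by -3 ⇒ div: 2*(3*x) = -6.
Step 2. [2*(3*x) = -6] leading coefficient 2: divide by 2. So div: 3*x = -3.
Step 3. [3*x = -3] 3·(inner) — divide through by 3, so div: x = -1.

Answer: x ∈ {-1}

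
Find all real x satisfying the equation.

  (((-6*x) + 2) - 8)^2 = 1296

Step 1. [(((-6*x) + 2) - 8)^2 = 1296] 1296 ≥ 0, LHS is (·)² — take ±√ ⇒ sqrt: ((-6*x) + 2) - 8 = 36 or -36.
Step 2. [((-6*x) + 2) - 8 = 36 or -36] -8 is outermost — add 8 both sides. So sub: (-6*x) + 2 = 44 or -28.
Step 3. [(-6*x) + 2 = 44 or -28] subtract 2: x sits inside (… + 2) ⇒ sub: -6*x = 42 or -30.
Step 4. [-6*x = 42 or -30] -6·(inner) — divide through by -6. So div: x = -7 or 5.

Answer: x ∈ {-7, 5}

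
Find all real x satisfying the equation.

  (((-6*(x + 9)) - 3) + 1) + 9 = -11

Step 1. [(((-6*(x + 9)) - 3) + 1) + 9 = -11] subtract 9: x sits inside (… + 9) ⇒ sub: ((-6*(x + 9)) - 3) + 1 = -20.
Step 2. [((-6*(x + 9)) - 3) + 1 = -20] peel the +1: subtract 1 from each side, so sub: (-6*(x + 9)) - 3 = -21.
Step 3. [(-6*(x + 9)) - 3 = -21] the outer -3 inverts by adding 3, so sub: -6*(x + 9) = -18.
Step 4. [-6*(x + 9) = -18] -6·(inner) — divide through by -6. So div: x + 9 = 3.
Step 5. [x + 9 = 3] +9 is outermost — subtract 9 both sides, so sub: x = -6.

Answer: x ∈ {-6}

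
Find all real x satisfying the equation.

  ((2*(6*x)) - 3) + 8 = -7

Step 1. [((2*(6*x)) - 3) + 8 = -7] the outer +8 inverts by subtracting 8. So sub: (2*(6*x)) - 3 = -15.
Step 2. [(2*(6*x)) - 3 = -15] add 3: x sits inside (… - 3), so sub: 2*(6*x) = -12.
Step 3. [2*(6*x) = -12] divide by the outer 2. So div: 6*x = -6.
Step 4. [6*x = -6] 6 out front; divide by 6. So div: x = -1.

Answer: x ∈ {-1}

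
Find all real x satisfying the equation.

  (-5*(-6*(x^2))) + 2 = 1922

Step 1. [(-5*(-6*(x^2))) + 2 = 1922] +2 is outermost — subtract 2 both sides, so sub: -5*(-6*(x^2)) = 1920.
Step 2. [-5*(-6*(x^2)) = 1920] divide by the outer -5, so div: -6*(x^2) = -384.
Step 3. [-6*(x^2) = -384] -6 out front; divide by -6, so div: x^2 = 64.
Step 4. [x^2 = 64] 64 ≥ 0, LHS is (·)² — take ±√. So sqrt: x = 8 or -8.

Answer: x ∈ {-8, 8}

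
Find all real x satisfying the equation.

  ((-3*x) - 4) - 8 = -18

Step 1. [((-3*x) - 4) - 8 = -18] 8 comes off first (add 8). So sub: (-3*x) - 4 = -10.
Step 2. [(-3*x) - 4 = -10] -4 is outermost — add 4 both sides ⇒ sub: -3*x = -6.
Step 3. [-3*x = -6] -3·(inner) — divide through by -3. So div: x = 2.

Answer: x ∈ {2}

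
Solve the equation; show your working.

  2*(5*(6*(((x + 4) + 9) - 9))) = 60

Step 1. [2*(5*(6*(((x + 4) + 9) - 9))) = 60] 2·(inner) — divide through by 2 ⇒ div: 5*(6*(((x + 4) + 9) - 9)) = 30.
Step 2. [5*(6*(((x + 4) + 9) - 9)) = 30] 5·(inner) — divide through by 5 ⇒ div: 6*(((x + 4) + 9) - 9) = 6.
Step 3. [6*(((x + 4) + 9) - 9) = 6] divide by the outer 6, so div: ((x + 4) + 9) - 9 = 1.
Step 4. [((x + 4) + 9) - 9 = 1] add 9: x sits inside (… - 9), so sub: (x + 4) + 9 = 10.
Step 5. [(x + 4) + 9 = 10] subtract 9: x sits inside (… + 9) ⇒ sub: x + 4 = 1.
Step 6. [x + 4 = 1] subtract 4: x sits inside (… + 4) ⇒ sub: x = -3.

Answer: x ∈ {-3}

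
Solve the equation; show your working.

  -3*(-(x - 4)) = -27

Step 1. [-3*(-(x - 4)) = -27] leading coefficient -3: divide by -3 ⇒ div: -(x - 4) = 9.
Step 2. [-(x - 4) = 9] LHS negated; negate both sides, so neg: x - 4 = -9.
Step 3. [x - 4 = -9] the outer -4 inverts by adding 4 ⇒ sub: x = -5.

Answer: x ∈ {-5}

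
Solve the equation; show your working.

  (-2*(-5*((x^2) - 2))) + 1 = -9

Step 1. [(-2*(-5*((x^2) - 2))) + 1 = -9] subtract 1: x sits inside (… + 1). So sub: -2*(-5*((x^2) - 2)) = -10.
Step 2. [-2*(-5*((x^2) - 2)) = -10] leading coefficient -2: divide by -2. So div: -5*((x^2) - 2) = 5.
Step 3. [-5*((x^2) - 2) = 5] LHS = -5·(…); ÷-5 both sides ⇒ div: (x^2) - 2 = -1.
Step 4. [(x^2) - 2 = -1] 2 comes off first (add 2). So sub: x^2 = 1.
Step 5. [x^2 = 1] √ both sides: 1 ≥ 0 gives two branches. So sqrt: x = 1 or -1.

Answer: x ∈ {-1, 1}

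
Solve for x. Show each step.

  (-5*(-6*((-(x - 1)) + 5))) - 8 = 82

Step 1. [(-5*(-6*((-(x - 1)) + 5))) - 8 = 82] -8 is outermost — add 8 both sides ⇒ sub: -5*(-6*((-(x - 1)) + 5)) = 90.
Step 2. [-5*(-6*((-(x - 1)) + 5)) = 90] LHS = -5·(…); ÷-5 both sides ⇒ div: -6*((-(x - 1)) + 5) = -18.
Step 3. [-6*((-(x - 1)) + 5) = -18] -6 out front; divide by -6 ⇒ div: (-(x - 1)) + 5 = 3.
Step 4. [(-(x - 1)) + 5 = 3] +5 is outermost — subtract 5 both sides, so sub: -(x - 1) = -2.
Step 5. [-(x - 1) = -2] flip signs both sides ⇒ neg: x - 1 = 2.
Step 6. [x - 1 = 2] peel the -1: add 1 from each side ⇒ sub: x = 3.

Answer: x ∈ {3}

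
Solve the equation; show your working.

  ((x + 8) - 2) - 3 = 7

Step 1. [((x + 8) - 2) - 3 = 7] 3 comes off first (add 3) ⇒ sub: (x + 8) - 2 = 10.
Step 2. [(x + 8) - 2 = 10] 2 comes off first (add 2) ⇒ sub: x + 8 = 12.
Step 3. [x + 8 = 12] 8 comes off first (subtract 8). So sub: x = 4.

Answer: x ∈ {4}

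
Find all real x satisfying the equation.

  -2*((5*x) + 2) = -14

Step 1. [-2*((5*x) + 2) = -14] -2·(inner) — divide through by -2. So div: (5*x) + 2 = 7.
Step 2. [(5*x) + 2 = 7] the outer +2 inverts by subtracting 2, so sub: 5*x = 5.
Step 3. [5*x = 5] divide by the outer 5 ⇒ div: x = 1.

Answer: x ∈ {1}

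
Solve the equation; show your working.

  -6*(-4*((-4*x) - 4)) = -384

Step 1. [-6*(-4*((-4*x) - 4)) = -384] divide by the outer -6. So div: -4*((-4*x) - 4) = 64.
Step 2. [-4*((-4*x) - 4) = 64] -4 out front; divide by -4 ⇒ div: (-4*x) - 4 = -16.
Step 3. [(-4*x) - 4 = -16] common factor -4 (LHS and -16) — divide through ⇒ factor: x + 1 = 4.
Step 4. [x + 1 = 4] subtract 1: x sits inside (… + 1), so sub: x = 3.

Answer: x ∈ {3}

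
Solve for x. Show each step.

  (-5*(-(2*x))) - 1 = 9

Step 1. [(-5*(-(2*x))) - 1 = 9] 1 comes off first (add 1). So sub: -5*(-(2*x)) = 10.
Step 2. [-5*(-(2*x)) = 10] -5 out front; divide by -5 ⇒ div: -(2*x) = -2.
Step 3. [-(2*x) = -2] leading − — multiply by −1. So neg: 2*x = 2.
Step 4. [2*x = 2] 2·(inner) — divide through by 2, so div: x = 1.

Answer: x ∈ {1}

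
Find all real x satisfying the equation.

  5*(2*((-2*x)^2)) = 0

Step 1. [5*(2*((-2*x)^2)) = 0] 5·(inner) — divide through by 5 ⇒ div: 2*((-2*x)^2) = 0.
Step 2. [2*((-2*x)^2) = 0] 2 out front; divide by 2. So div: (-2*x)^2 = 0.
Step 3. [(-2*x)^2 = 0] √ both sides: 0 ≥ 0 gives two branches. So sqrt: -2*x = 0.
Step 4. [-2*x = 0] -2 out front; divide by -2 ⇒ div: x = 0.

Answer: x ∈ {0}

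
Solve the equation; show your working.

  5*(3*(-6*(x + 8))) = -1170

Step 1. [5*(3*(-6*(x + 8))) = -1170] leading coefficient 5: divide by 5. So div: 3*(-6*(x + 8)) = -234.
Step 2. [3*(-6*(x + 8)) = -234] divide by the outer 3 ⇒ div: -6*(x + 8) = -78.
Step 3. [-6*(x + 8) = -78] LHS = -6·(…); ÷-6 both sides ⇒ div: x + 8 = 13.
Step 4. [x + 8 = 13] +8 is outermost — subtract 8 both sides, so sub: x = 5.

Answer: x ∈ {5}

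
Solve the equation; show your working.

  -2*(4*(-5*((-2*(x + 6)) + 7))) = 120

Step 1. [-2*(4*(-5*((-2*(x + 6)) + 7))) = 120] LHS = -2·(…); ÷-2 both sides ⇒ div: 4*(-5*((-2*(x + 6)) + 7)) = -60.
Step 2. [4*(-5*((-2*(x + 6)) + 7)) = -60] 4·(inner) — divide through by 4 ⇒ div: -5*((-2*(x + 6)) + 7) = -15.
Step 3. [-5*((-2*(x + 6)) + 7) = -15] leading coefficient -5: divide by -5. So div: (-2*(x + 6)) + 7 = 3.
Step 4. [(-2*(x + 6)) + 7 = 3] 7 comes off first (subtract 7). So sub: -2*(x + 6) = -4.
Step 5. [-2*(x + 6) = -4] divide by the outer -2 ⇒ div: x + 6 = 2.
Step 6. [x + 6 = 2] +6 is outermost — subtract 6 both sides ⇒ sub: x = -4.

Answer: x ∈ {-4}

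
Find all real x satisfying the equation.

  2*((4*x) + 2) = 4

Step 1. [2*((4*x) + 2) = 4] divide by the outer 2. So div: (4*x) + 2 = 2.
Step 2. [(4*x) + 2 = 2] 2 comes off first (subtract 2) ⇒ sub: 4*x = 0.
Step 3. [4*x = 0] 4 out front; divide by 4, so div: x = 0.

Answer: x ∈ {0}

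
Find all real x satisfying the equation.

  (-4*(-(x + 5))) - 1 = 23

Step 1. [(-4*(-(x + 5))) - 1 = 23] peel the -1: add 1 from each side ⇒ sub: -4*(-(x + 5)) = 24.
Step 2. [-4*(-(x + 5)) = 24] LHS = -4·(…); ÷-4 both sides ⇒ div: -(x + 5) = -6.
Step 3. [-(x + 5) = -6] LHS negated; negate both sides, so neg: x + 5 = 6.
Step 4. [x + 5 = 6] the outer +5 inverts by subtracting 5. So sub: x = 1.

Answer: x ∈ {1}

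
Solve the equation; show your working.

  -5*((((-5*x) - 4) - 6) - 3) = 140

Step 1. [-5*((((-5*x) - 4) - 6) - 3) = 140] LHS = -5·(…); ÷-5 both sides ⇒ div: (((-5*x) - 4) - 6) - 3 = -28.
Step 2. [(((-5*x) - 4) - 6) - 3 = -28] add 3: x sits inside (… - 3), so sub: ((-5*x) - 4) - 6 = -25.
Step 3. [((-5*x) - 4) - 6 = -25] -6 is outermost — add 6 both sides ⇒ sub: (-5*x) - 4 = -19.
Step 4. [(-5*x) - 4 = -19] -4 is outermost — add 4 both sides ⇒ sub: -5*x = -15.
Step 5. [-5*x = -15] LHS = -5·(…); ÷-5 both sides. So div: x = 3.

Answer: x ∈ {3}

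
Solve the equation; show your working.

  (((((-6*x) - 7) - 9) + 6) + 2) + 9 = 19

Step 1. [(((((-6*x) - 7) - 9) + 6) + 2) + 9 = 19] 9 comes off first (subtract 9). So sub: ((((-6*x) - 7) - 9) + 6) + 2 = 10.
Step 2. [((((-6*x) - 7) - 9) + 6) + 2 = 10] +2 is outermost — subtract 2 both sides. So sub: (((-6*x) - 7) - 9) + 6 = 8.
Step 3. [(((-6*x) - 7) - 9) + 6 = 8] the outer +6 inverts by subtracting 6 ⇒ sub: ((-6*x) - 7) - 9 = 2.
Step 4. [((-6*x) - 7) - 9 = 2] add 9: x sits inside (… - 9) ⇒ sub: (-6*x) - 7 = 11.
Step 5. [(-6*x) - 7 = 11] -7 is outermost — add 7 both sides, so sub: -6*x = 18.
Step 6. [-6*x = 18] leading coefficient -6: divide by -6. So div: x = -3.

Answer: x ∈ {-3}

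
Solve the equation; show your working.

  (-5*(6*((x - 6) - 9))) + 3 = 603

Step 1. [(-5*(6*((x - 6) - 9))) + 3 = 603] 3 comes off first (subtract 3) ⇒ sub: -5*(6*((x - 6) - 9)) = 600.
Step 2. [-5*(6*((x - 6) - 9)) = 600] -5·(inner) — divide through by -5, so div: 6*((x - 6) - 9) = -120.
Step 3. [6*((x - 6) - 9) = -120] 6 out front; divide by 6. So div: (x - 6) - 9 = -20.
Step 4. [(x - 6) - 9 = -20] the outer -9 inverts by adding 9, so sub: x - 6 = -11.
Step 5. [x - 6 = -11] add 6: x sits inside (… - 6), so sub: x = -5.

Answer: x ∈ {-5}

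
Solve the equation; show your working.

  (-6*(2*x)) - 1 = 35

Step 1. [(-6*(2*x)) - 1 = 35] -1 is outermost — add 1 both sides. So sub: -6*(2*x) = 36.
Step 2. [-6*(2*x) = 36] -6·(inner) — divide through by -6, so div: 2*x = -6.
Step 3. [2*x = -6] LHS = 2·(…); ÷2 both sides. So div: x = -3.

Answer: x ∈ {-3}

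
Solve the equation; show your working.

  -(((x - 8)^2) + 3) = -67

Step 1. [-(((x - 8)^2) + 3) = -67] LHS negated; negate both sides. So neg: ((x - 8)^2) + 3 = 67.
Step 2. [((x - 8)^2) + 3 = 67] the outer +3 inverts by subtracting 3. So sub: (x - 8)^2 = 64.
Step 3. [(x - 8)^2 = 64] LHS squared, RHS 64 ≥ 0: apply √ (±). So sqrt: x - 8 = 8 or -8.
Step 4. [x - 8 = 8 or -8] the outer -8 inverts by adding 8, so sub: x = 16 or 0.

Answer: x ∈ {0, 16}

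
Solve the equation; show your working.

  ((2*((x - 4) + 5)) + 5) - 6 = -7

Step 1. [((2*((x - 4) + 5)) + 5) - 6 = -7] the outer -6 inverts by adding 6, so sub: (2*((x - 4) + 5)) + 5 = -1.
Step 2. [(2*((x - 4) + 5)) + 5 = -1] peel the +5: subtract 5 from each side. So sub: 2*((x - 4) + 5) = -6.
Step 3. [2*((x - 4) + 5) = -6] LHS = 2·(…); ÷2 both sides. So div: (x - 4) + 5 = -3.
Step 4. [(x - 4) + 5 = -3] 5 comes off first (subtract 5) ⇒ sub: x - 4 = -8.
Step 5. [x - 4 = -8] add 4: x sits inside (… - 4). So sub: x = -4.

Answer: x ∈ {-4}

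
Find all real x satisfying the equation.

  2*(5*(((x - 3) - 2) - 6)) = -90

Step 1. [2*(5*(((x - 3) - 2) - 6)) = -90] divide by the outer 2, so div: 5*(((x - 3) - 2) - 6) = -45.
Step 2. [5*(((x - 3) - 2) - 6) = -45] divide by the outer 5, so div: ((x - 3) - 2) - 6 = -9.
Step 3. [((x - 3) - 2) - 6 = -9] add 6: x sits inside (… - 6). So sub: (x - 3) - 2 = -3.
Step 4. [(x - 3) - 2 = -3] 2 comes off first (add 2), so sub: x - 3 = -1.
Step 5. [x - 3 = -1] -3 is outermost — add 3 both sides, so sub: x = 2.

Answer: x ∈ {2}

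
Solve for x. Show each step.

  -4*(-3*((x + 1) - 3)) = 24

Step 1. [-4*(-3*((x + 1) - 3)) = 24] LHS = -4·(…); ÷-4 both sides ⇒ div: -3*((x + 1) - 3) = -6.
Step 2. [-3*((x + 1) - 3) = -6] -3·(inner) — divide through by -3 ⇒ div: (x + 1) - 3 = 2.
Step 3. [(x + 1) - 3 = 2] add 3: x sits inside (… - 3). So sub: x + 1 = 5.
Step 4. [x + 1 = 5] +1 is outermost — subtract 1 both sides ⇒ sub: x = 4.

Answer: x ∈ {4}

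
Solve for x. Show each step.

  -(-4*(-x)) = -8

Step 1. [-(-4*(-x)) = -8] LHS negated; negate both sides. So neg: -4*(-x) = 8.
Step 2. [-4*(-x) = 8] -4·(inner) — divide through by -4, so div: -x = -2.
Step 3. [-x = -2] flip signs both sides. So neg: x = 2.

Answer: x ∈ {2}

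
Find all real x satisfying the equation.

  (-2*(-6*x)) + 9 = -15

Step 1. [(-2*(-6*x)) + 9 = -15] subtract 9: x sits inside (… + 9) ⇒ sub: -2*(-6*x) = -24.
Step 2. [-2*(-6*x) = -24] -2 out front; divide by -2. So div: -6*x = 12.
Step 3. [-6*x = 12] LHS = -6·(…); ÷-6 both sides, so div: x = -2.

Answer: x ∈ {-2}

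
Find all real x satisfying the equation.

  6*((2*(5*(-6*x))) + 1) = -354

Step 1. [6*((2*(5*(-6*x))) + 1) = -354] LHS = 6·(…); ÷6 both sides ⇒ div: (2*(5*(-6*x))) + 1 = -59.
Step 2. [(2*(5*(-6*x))) + 1 = -59] 1 comes off first (subtract 1) ⇒ sub: 2*(5*(-6*x)) = -60.
Step 3. [2*(5*(-6*x)) = -60] 2 out front; divide by 2. So div: 5*(-6*x) = -30.
Step 4. [5*(-6*x) = -30] 5·(inner) — divide through by 5, so div: -6*x = -6.
Step 5. [-6*x = -6] leading coefficient -6: divide by -6 ⇒ div: x = 1.

Answer: x ∈ {1}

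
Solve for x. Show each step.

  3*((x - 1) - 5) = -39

Step 1. [3*((x - 1) - 5) = -39] LHS = 3·(…); ÷3 both sides, so div: (x - 1) - 5 = -13.
Step 2. [(x - 1) - 5 = -13] the outer -5 inverts by adding 5, so sub: x - 1 = -8.
Step 3. [x - 1 = -8] the outer -1 inverts by adding 1, so sub: x = -7.

Answer: x ∈ {-7}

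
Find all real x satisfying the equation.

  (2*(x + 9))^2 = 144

Step 1. [(2*(x + 9))^2 = 144] 144 ≥ 0, LHS is (·)² — take ±√. So sqrt: 2*(x + 9) = 12 or -12.
Step 2. [2*(x + 9) = 12 or -12] divide by the outer 2 ⇒ div: x + 9 = 6 or -6.
Step 3. [x + 9 = 6 or -6] subtract 9: x sits inside (… + 9), so sub: x = -3 or -15.

Answer: x ∈ {-15, -3}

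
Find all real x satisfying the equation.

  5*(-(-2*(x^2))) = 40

Step 1. [5*(-(-2*(x^2))) = 40] divide by the outer 5. So div: -(-2*(x^2)) = 8.
Step 2. [-(-2*(x^2)) = 8] leading − — multiply by −1. So neg: -2*(x^2) = -8.
Step 3. [-2*(x^2) = -8] -2·(inner) — divide through by -2, so div: x^2 = 4.
Step 4. [x^2 = 4] √ both sides: 4 ≥ 0 gives two branches, so sqrt: x = 2 or -2.

Answer: x ∈ {-2, 2}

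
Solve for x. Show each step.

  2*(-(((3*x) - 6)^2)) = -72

Step 1. [2*(-(((3*x) - 6)^2)) = -72] 2 out front; divide by 2 ⇒ div: -(((3*x) - 6)^2) = -36.
Step 2. [-(((3*x) - 6)^2) = -36] leading − — multiply by −1, so neg: ((3*x) - 6)^2 = 36.
Step 3. [((3*x) - 6)^2 = 36] √ both sides: 36 ≥ 0 gives two branches. So sqrt: (3*x) - 6 = 6 or -6.
Step 4. [(3*x) - 6 = 6 or -6] common factor 3 (LHS and 6 or -6) — divide through ⇒ factor: x - 2 = 2 or -2.
Step 5. [x - 2 = 2 or -2] 2 comes off first (add 2), so sub: x = 4 or 0.

Answer: x ∈ {0, 4}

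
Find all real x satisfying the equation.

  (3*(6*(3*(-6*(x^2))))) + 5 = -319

Step 1. [(3*(6*(3*(-6*(x^2))))) + 5 = -319] the outer +5 inverts by subtracting 5 ⇒ sub: 3*(6*(3*(-6*(x^2)))) = -324.
Step 2. [3*(6*(3*(-6*(x^2)))) = -324] 3·(inner) — divide through by 3, so div: 6*(3*(-6*(x^2))) = -108.
Step 3. [6*(3*(-6*(x^2))) = -108] 6 out front; divide by 6 ⇒ div: 3*(-6*(x^2)) = -18.
Step 4. [3*(-6*(x^2)) = -18] LHS = 3·(…); ÷3 both sides. So div: -6*(x^2) = -6.
Step 5. [-6*(x^2) = -6] -6·(inner) — divide through by -6, so div: x^2 = 1.
Step 6. [x^2 = 1] √ both sides: 1 ≥ 0 gives two branches ⇒ sqrt: x = 1 or -1.

Answer: x ∈ {-1, 1}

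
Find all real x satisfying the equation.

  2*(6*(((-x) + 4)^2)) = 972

Step 1. [2*(6*(((-x) + 4)^2)) = 972] LHS = 2·(…); ÷2 both sides ⇒ div: 6*(((-x) + 4)^2) = 486.
Step 2. [6*(((-x) + 4)^2) = 486] 6 out front; divide by 6, so div: ((-x) + 4)^2 = 81.
Step 3. [((-x) + 4)^2 = 81] √ both sides: 81 ≥ 0 gives two branches. So sqrt: (-x) + 4 = 9 or -9.
Step 4. [(-x) + 4 = 9 or -9] the outer +4 inverts by subtracting 4. So sub: -x = 5 or -13.
Step 5. [-x = 5 or -13] flip signs both sides. So neg: x = -5 or 13.

Answer: x ∈ {-5, 13}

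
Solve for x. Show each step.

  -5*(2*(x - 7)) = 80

Step 1. [-5*(2*(x - 7)) = 80] divide by the outer -5. So div: 2*(x - 7) = -16.
Step 2. [2*(x - 7) = -16] 2·(inner) — divide through by 2 ⇒ div: x - 7 = -8.
Step 3. [x - 7 = -8] the outer -7 inverts by adding 7 ⇒ sub: x = -1.

Answer: x ∈ {-1}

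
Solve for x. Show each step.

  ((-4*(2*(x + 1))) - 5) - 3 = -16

Step 1. [((-4*(2*(x + 1))) - 5) - 3 = -16] the outer -3 inverts by adding 3. So sub: (-4*(2*(x + 1))) - 5 = -13.
Step 2. [(-4*(2*(x + 1))) - 5 = -13] add 5: x sits inside (… - 5). So sub: -4*(2*(x + 1)) = -8.
Step 3. [-4*(2*(x + 1)) = -8] leading coefficient -4: divide by -4, so div: 2*(x + 1) = 2.
Step 4. [2*(x + 1) = 2] LHS = 2·(…); ÷2 both sides. So div: x + 1 = 1.
Step 5. [x + 1 = 1] 1 comes off first (subtract 1). So sub: x = 0.

Answer: x ∈ {0}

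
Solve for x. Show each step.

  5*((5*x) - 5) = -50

Step 1. [5*((5*x) - 5) = -50] LHS = 5·(…); ÷5 both sides. So div: (5*x) - 5 = -10.
Step 2. [(5*x) - 5 = -10] 5 divides every term; factor it out ⇒ factor: x - 1 = -2.
Step 3. [x - 1 = -2] peel the -1: add 1 from each side, so sub: x = -1.

Answer: x ∈ {-1}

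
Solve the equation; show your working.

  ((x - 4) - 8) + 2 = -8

Step 1. [((x - 4) - 8) + 2 = -8] +2 is outermost — subtract 2 both sides, so sub: (x - 4) - 8 = -10.
Step 2. [(x - 4) - 8 = -10] the outer -8 inverts by adding 8, so sub: x - 4 = -2.
Step 3. [x - 4 = -2] peel the -4: add 4 from each side, so sub: x = 2.

Answer: x ∈ {2}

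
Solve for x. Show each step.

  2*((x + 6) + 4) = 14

Step 1. [2*((x + 6) + 4) = 14] leading coefficient 2: divide by 2 ⇒ div: (x + 6) + 4 = 7.
Step 2. [(x + 6) + 4 = 7] the outer +4 inverts by subtracting 4 ⇒ sub: x + 6 = 3.
Step 3. [x + 6 = 3] 6 comes off first (subtract 6) ⇒ sub: x = -3.

Answer: x ∈ {-3}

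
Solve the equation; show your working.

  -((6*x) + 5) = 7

Step 1. [-((6*x) + 5) = 7] flip signs both sides. So neg: (6*x) + 5 = -7.
Step 2. [(6*x) + 5 = -7] peel the +5: subtract 5 from each side ⇒ sub: 6*x = -12.
Step 3. [6*x = -12] 6·(inner) — divide through by 6 ⇒ div: x = -2.

Answer: x ∈ {-2}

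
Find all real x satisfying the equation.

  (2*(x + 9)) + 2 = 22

Step 1. [(2*(x + 9)) + 2 = 22] peel the +2: subtract 2 from each side. So sub: 2*(x + 9) = 20.
Step 2. [2*(x + 9) = 20] 2·(inner) — divide through by 2. So div: x + 9 = 10.
Step 3. [x + 9 = 10] the outer +9 inverts by subtracting 9. So sub: x = 1.

Answer: x ∈ {1}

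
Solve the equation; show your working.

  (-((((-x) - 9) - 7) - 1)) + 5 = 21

Step 1. [(-((((-x) - 9) - 7) - 1)) + 5 = 21] the outer +5 inverts by subtracting 5 ⇒ sub: -((((-x) - 9) - 7) - 1) = 16.
Step 2. [-((((-x) - 9) - 7) - 1) = 16] LHS negated; negate both sides, so neg: (((-x) - 9) - 7) - 1 = -16.
Step 3. [(((-x) - 9) - 7) - 1 = -16] add 1: x sits inside (… - 1), so sub: ((-x) - 9) - 7 = -15.
Step 4. [((-x) - 9) - 7 = -15] 7 comes off first (add 7), so sub: (-x) - 9 = -8.
Step 5. [(-x) - 9 = -8] peel the -9: add 9 from each side, so sub: -x = 1.
Step 6. [-x = 1] flip signs both sides, so neg: x = -1.

Answer: x ∈ {-1}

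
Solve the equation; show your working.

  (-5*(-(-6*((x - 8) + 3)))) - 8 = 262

Step 1. [(-5*(-(-6*((x - 8) + 3)))) - 8 = 262] peel the -8: add 8 from each side. So sub: -5*(-(-6*((x - 8) + 3))) = 270.
Step 2. [-5*(-(-6*((x - 8) + 3))) = 270] LHS = -5·(…); ÷-5 both sides, so div: -(-6*((x - 8) + 3)) = -54.
Step 3. [-(-6*((x - 8) + 3)) = -54] leading − — multiply by −1, so neg: -6*((x - 8) + 3) = 54.
Step 4. [-6*((x - 8) + 3) = 54] LHS = -6·(…); ÷-6 both sides ⇒ div: (x - 8) + 3 = -9.
Step 5. [(x - 8) + 3 = -9] 3 comes off first (subtract 3), so sub: x - 8 = -12.
Step 6. [x - 8 = -12] -8 is outermost — add 8 both sides ⇒ sub: x = -4.

Answer: x ∈ {-4}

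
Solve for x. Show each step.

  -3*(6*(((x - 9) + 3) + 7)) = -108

Step 1. [-3*(6*(((x - 9) + 3) + 7)) = -108] -3 out front; divide by -3. So div: 6*(((x - 9) + 3) + 7) = 36.
Step 2. [6*(((x - 9) + 3) + 7) = 36] 6·(inner) — divide through by 6, so div: ((x - 9) + 3) + 7 = 6.
Step 3. [((x - 9) + 3) + 7 = 6] the outer +7 inverts by subtracting 7 ⇒ sub: (x - 9) + 3 = -1.
Step 4. [(x - 9) + 3 = -1] peel the +3: subtract 3 from each side, so sub: x - 9 = -4.
Step 5. [x - 9 = -4] 9 comes off first (add 9), so sub: x = 5.

Answer: x ∈ {5}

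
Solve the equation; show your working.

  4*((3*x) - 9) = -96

Step 1. [4*((3*x) - 9) = -96] 4 out front; divide by 4. So div: (3*x) - 9 = -24.
Step 2. [(3*x) - 9 = -24] common factor 3 (LHS and -24) — divide through ⇒ factor: x - 3 = -8.
Step 3. [x - 3 = -8] -3 is outermost — add 3 both sides ⇒ sub: x = -5.

Answer: x ∈ {-5}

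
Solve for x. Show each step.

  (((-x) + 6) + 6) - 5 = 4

Step 1. [(((-x) + 6) + 6) - 5 = 4] -5 is outermost — add 5 both sides. So sub: ((-x) + 6) + 6 = 9.
Step 2. [((-x) + 6) + 6 = 9] 6 comes off first (subtract 6). So sub: (-x) + 6 = 3.
Step 3. [(-x) + 6 = 3] 6 comes off first (subtract 6) ⇒ sub: -x = -3.
Step 4. [-x = -3] leading − — multiply by −1 ⇒ neg: x = 3.

Answer: x ∈ {3}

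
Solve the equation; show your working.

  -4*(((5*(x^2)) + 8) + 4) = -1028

Step 1. [-4*(((5*(x^2)) + 8) + 4) = -1028] LHS = -4·(…); ÷-4 both sides. So div: ((5*(x^2)) + 8) + 4 = 257.
Step 2. [((5*(x^2)) + 8) + 4 = 257] peel the +4: subtract 4 from each side, so sub: (5*(x^2)) + 8 = 253.
Step 3. [(5*(x^2)) + 8 = 253] subtract 8: x sits inside (… + 8) ⇒ sub: 5*(x^2) = 245.
Step 4. [5*(x^2) = 245] LHS = 5·(…); ÷5 both sides. So div: x^2 = 49.
Step 5. [x^2 = 49] LHS squared, RHS 49 ≥ 0: apply √ (±), so sqrt: x = 7 or -7.

Answer: x ∈ {-7, 7}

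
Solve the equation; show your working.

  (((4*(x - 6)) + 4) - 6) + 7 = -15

Step 1. [(((4*(x - 6)) + 4) - 6) + 7 = -15] +7 is outermost — subtract 7 both sides, so sub: ((4*(x - 6)) + 4) - 6 = -22.
Step 2. [((4*(x - 6)) + 4) - 6 = -22] add 6: x sits inside (… - 6) ⇒ sub: (4*(x - 6)) + 4 = -16.
Step 3. [(4*(x - 6)) + 4 = -16] 4 | LHS and 4 | -16: pull 4 out ⇒ factor: (x - 6) + 1 = -4.
Step 4. [(x - 6) + 1 = -4] +1 is outermost — subtract 1 both sides. So sub: x - 6 = -5.
Step 5. [x - 6 = -5] peel the -6: add 6 from each side ⇒ sub: x = 1.

Answer: x ∈ {1}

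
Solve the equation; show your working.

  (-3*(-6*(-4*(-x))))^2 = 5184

Step 1. [(-3*(-6*(-4*(-x))))^2 = 5184] 5184 ≥ 0, LHS is (·)² — take ±√ ⇒ sqrt: -3*(-6*(-4*(-x))) = 72 or -72.
Step 2. [-3*(-6*(-4*(-x))) = 72 or -72] -3·(inner) — divide through by -3, so div: -6*(-4*(-x)) = -24 or 24.
Step 3. [-6*(-4*(-x)) = -24 or 24] divide by the outer -6. So div: -4*(-x) = 4 or -4.
Step 4. [-4*(-x) = 4 or -4] -4·(inner) — divide through by -4. So div: -x = -1 or 1.
Step 5. [-x = -1 or 1] flip signs both sides, so neg: x = 1 or -1.

Answer: x ∈ {-1, 1}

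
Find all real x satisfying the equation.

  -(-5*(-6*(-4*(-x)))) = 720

Step 1. [-(-5*(-6*(-4*(-x)))) = 720] leading − — multiply by −1, so neg: -5*(-6*(-4*(-x))) = -720.
Step 2. [-5*(-6*(-4*(-x))) = -720] -5·(inner) — divide through by -5 ⇒ div: -6*(-4*(-x)) = 144.
Step 3. [-6*(-4*(-x)) = 144] LHS = -6·(…); ÷-6 both sides. So div: -4*(-x) = -24.
Step 4. [-4*(-x) = -24] -4 out front; divide by -4. So div: -x = 6.
Step 5. [-x = 6] LHS negated; negate both sides. So neg: x = -6.

Answer: x ∈ {-6}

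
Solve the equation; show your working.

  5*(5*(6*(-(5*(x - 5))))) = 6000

Step 1. [5*(5*(6*(-(5*(x - 5))))) = 6000] leading coefficient 5: divide by 5 ⇒ div: 5*(6*(-(5*(x - 5)))) = 1200.
Step 2. [5*(6*(-(5*(x - 5)))) = 1200] 5 out front; divide by 5, so div: 6*(-(5*(x - 5))) = 240.
Step 3. [6*(-(5*(x - 5))) = 240] 6·(inner) — divide through by 6 ⇒ div: -(5*(x - 5)) = 40.
Step 4. [-(5*(x - 5)) = 40] flip signs both sides, so neg: 5*(x - 5) = -40.
Step 5. [5*(x - 5) = -40] divide by the outer 5. So div: x - 5 = -8.
Step 6. [x - 5 = -8] the outer -5 inverts by adding 5, so sub: x = -3.

Answer: x ∈ {-3}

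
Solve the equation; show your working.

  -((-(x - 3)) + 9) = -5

Step 1. [-((-(x - 3)) + 9) = -5] flip signs both sides. So neg: (-(x - 3)) + 9 = 5.
Step 2. [(-(x - 3)) + 9 = 5] the outer +9 inverts by subtracting 9, so sub: -(x - 3) = -4.
Step 3. [-(x - 3) = -4] LHS negated; negate both sides. So neg: x - 3 = 4.
Step 4. [x - 3 = 4] peel the -3: add 3 from each side. So sub: x = 7.

Answer: x ∈ {7}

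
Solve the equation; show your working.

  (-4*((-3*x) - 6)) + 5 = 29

Step 1. [(-4*((-3*x) - 6)) + 5 = 29] +5 is outermost — subtract 5 both sides. So sub: -4*((-3*x) - 6) = 24.
Step 2. [-4*((-3*x) - 6) = 24] LHS = -4·(…); ÷-4 both sides ⇒ div: (-3*x) - 6 = -6.
Step 3. [(-3*x) - 6 = -6] -3 divides every term; factor it out, so factor: x + 2 = 2.
Step 4. [x + 2 = 2] +2 is outermost — subtract 2 both sides. So sub: x = 0.

Answer: x ∈ {0}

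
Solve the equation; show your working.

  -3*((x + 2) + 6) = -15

Step 1. [-3*((x + 2) + 6) = -15] -3 out front; divide by -3. So div: (x + 2) + 6 = 5.
Step 2. [(x + 2) + 6 = 5] +6 is outermost — subtract 6 both sides. So sub: x + 2 = -1.
Step 3. [x + 2 = -1] +2 is outermost — subtract 2 both sides. So sub: x = -3.

Answer: x ∈ {-3}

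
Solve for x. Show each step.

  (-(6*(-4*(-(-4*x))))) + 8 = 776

Step 1. [(-(6*(-4*(-(-4*x))))) + 8 = 776] subtract 8: x sits inside (… + 8). So sub: -(6*(-4*(-(-4*x)))) = 768.
Step 2. [-(6*(-4*(-(-4*x)))) = 768] flip signs both sides ⇒ neg: 6*(-4*(-(-4*x))) = -768.
Step 3. [6*(-4*(-(-4*x))) = -768] leading coefficient 6: divide by 6. So div: -4*(-(-4*x)) = -128.
Step 4. [-4*(-(-4*x)) = -128] -4 out front; divide by -4, so div: -(-4*x) = 32.
Step 5. [-(-4*x) = 32] flip signs both sides. So neg: -4*x = -32.
Step 6. [-4*x = -32] -4 out front; divide by -4. So div: x = 8.

Answer: x ∈ {8}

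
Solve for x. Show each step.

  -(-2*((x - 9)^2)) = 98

Step 1. [-(-2*((x - 9)^2)) = 98] LHS negated; negate both sides, so neg: -2*((x - 9)^2) = -98.
Step 2. [-2*((x - 9)^2) = -98] -2 out front; divide by -2, so div: (x - 9)^2 = 49.
Step 3. [(x - 9)^2 = 49] LHS squared, RHS 49 ≥ 0: apply √ (±) ⇒ sqrt: x - 9 = 7 or -7.
Step 4. [x - 9 = 7 or -7] the outer -9 inverts by adding 9, so sub: x = 16 or 2.

Answer: x ∈ {2, 16}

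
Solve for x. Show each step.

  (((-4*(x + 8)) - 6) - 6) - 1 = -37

Step 1. [(((-4*(x + 8)) - 6) - 6) - 1 = -37] peel the -1: add 1 from each side, so sub: ((-4*(x + 8)) - 6) - 6 = -36.
Step 2. [((-4*(x + 8)) - 6) - 6 = -36] peel the -6: add 6 from each side, so sub: (-4*(x + 8)) - 6 = -30.
Step 3. [(-4*(x + 8)) - 6 = -30] -6 is outermost — add 6 both sides ⇒ sub: -4*(x + 8) = -24.
Step 4. [-4*(x + 8) = -24] leading coefficient -4: divide by -4, so div: x + 8 = 6.
Step 5. [x + 8 = 6] peel the +8: subtract 8 from each side. So sub: x = -2.

Answer: x ∈ {-2}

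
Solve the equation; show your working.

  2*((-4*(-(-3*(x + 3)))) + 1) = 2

Step 1. [2*((-4*(-(-3*(x + 3)))) + 1) = 2] divide by the outer 2. So div: (-4*(-(-3*(x + 3)))) + 1 = 1.
Step 2. [(-4*(-(-3*(x + 3)))) + 1 = 1] peel the +1: subtract 1 from each side, so sub: -4*(-(-3*(x + 3))) = 0.
Step 3. [-4*(-(-3*(x + 3))) = 0] -4·(inner) — divide through by -4 ⇒ div: -(-3*(x + 3)) = 0.
Step 4. [-(-3*(x + 3)) = 0] LHS negated; negate both sides. So neg: -3*(x + 3) = 0.
Step 5. [-3*(x + 3) = 0] divide by the outer -3, so div: x + 3 = 0.
Step 6. [x + 3 = 0] subtract 3: x sits inside (… + 3), so sub: x = -3.

Answer: x ∈ {-3}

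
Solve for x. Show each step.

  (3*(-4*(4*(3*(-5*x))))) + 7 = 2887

Step 1. [(3*(-4*(4*(3*(-5*x))))) + 7 = 2887] subtract 7: x sits inside (… + 7) ⇒ sub: 3*(-4*(4*(3*(-5*x)))) = 2880.
Step 2. [3*(-4*(4*(3*(-5*x)))) = 2880] divide by the outer 3, so div: -4*(4*(3*(-5*x))) = 960.
Step 3. [-4*(4*(3*(-5*x))) = 960] LHS = -4·(…); ÷-4 both sides. So div: 4*(3*(-5*x)) = -240.
Step 4. [4*(3*(-5*x)) = -240] 4·(inner) — divide through by 4 ⇒ div: 3*(-5*x) = -60.
Step 5. [3*(-5*x) = -60] 3 out front; divide by 3 ⇒ div: -5*x = -20.
Step 6. [-5*x = -20] LHS = -5·(…); ÷-5 both sides, so div: x = 4.

Answer: x ∈ {4}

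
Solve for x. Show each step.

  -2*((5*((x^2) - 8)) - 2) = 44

Step 1. [-2*((5*((x^2) - 8)) - 2) = 44] -2 out front; divide by -2 ⇒ div: (5*((x^2) - 8)) - 2 = -22.
Step 2. [(5*((x^2) - 8)) - 2 = -22] peel the -2: add 2 from each side. So sub: 5*((x^2) - 8) = -20.
Step 3. [5*((x^2) - 8) = -20] 5 out front; divide by 5. So div: (x^2) - 8 = -4.
Step 4. [(x^2) - 8 = -4] add 8: x sits inside (… - 8), so sub: x^2 = 4.
Step 5. [x^2 = 4] √ both sides: 4 ≥ 0 gives two branches. So sqrt: x = 2 or -2.

Answer: x ∈ {-2, 2}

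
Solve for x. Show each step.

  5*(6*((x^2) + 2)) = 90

Step 1. [5*(6*((x^2) + 2)) = 90] leading coefficient 5: divide by 5. So div: 6*((x^2) + 2) = 18.
Step 2. [6*((x^2) + 2) = 18] LHS = 6·(…); ÷6 both sides ⇒ div: (x^2) + 2 = 3.
Step 3. [(x^2) + 2 = 3] peel the +2: subtract 2 from each side. So sub: x^2 = 1.
Step 4. [x^2 = 1] √ both sides: 1 ≥ 0 gives two branches ⇒ sqrt: x = 1 or -1.

Answer: x ∈ {-1, 1}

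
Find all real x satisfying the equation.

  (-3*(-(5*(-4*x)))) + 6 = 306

Step 1. [(-3*(-(5*(-4*x)))) + 6 = 306] -3 | LHS and -3 | 306: pull -3 out, so factor: (-(5*(-4*x))) - 2 = -102.
Step 2. [(-(5*(-4*x))) - 2 = -102] -2 is outermost — add 2 both sides ⇒ sub: -(5*(-4*x)) = -100.
Step 3. [-(5*(-4*x)) = -100] LHS negated; negate both sides. So neg: 5*(-4*x) = 100.
Step 4. [5*(-4*x) = 100] leading coefficient 5: divide by 5, so div: -4*x = 20.
Step 5. [-4*x = 20] -4 out front; divide by -4 ⇒ div: x = -5.

Answer: x ∈ {-5}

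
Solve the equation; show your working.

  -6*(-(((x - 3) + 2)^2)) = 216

Step 1. [-6*(-(((x - 3) + 2)^2)) = 216] -6·(inner) — divide through by -6 ⇒ div: -(((x - 3) + 2)^2) = -36.
Step 2. [-(((x - 3) + 2)^2) = -36] LHS negated; negate both sides ⇒ neg: ((x - 3) + 2)^2 = 36.
Step 3. [((x - 3) + 2)^2 = 36] LHS squared, RHS 36 ≥ 0: apply √ (±) ⇒ sqrt: (x - 3) + 2 = 6 or -6.
Step 4. [(x - 3) + 2 = 6 or -6] peel the +2: subtract 2 from each side. So sub: x - 3 = 4 or -8.
Step 5. [x - 3 = 4 or -8] peel the -3: add 3 from each side, so sub: x = 7 or -5.

Answer: x ∈ {-5, 7}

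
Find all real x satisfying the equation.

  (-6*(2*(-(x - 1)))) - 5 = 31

Step 1. [(-6*(2*(-(x - 1)))) - 5 = 31] 5 comes off first (add 5) ⇒ sub: -6*(2*(-(x - 1))) = 36.
Step 2. [-6*(2*(-(x - 1))) = 36] -6·(inner) — divide through by -6, so div: 2*(-(x - 1)) = -6.
Step 3. [2*(-(x - 1)) = -6] 2·(inner) — divide through by 2 ⇒ div: -(x - 1) = -3.
Step 4. [-(x - 1) = -3] leading − — multiply by −1. So neg: x - 1 = 3.
Step 5. [x - 1 = 3] add 1: x sits inside (… - 1), so sub: x = 4.

Answer: x ∈ {4}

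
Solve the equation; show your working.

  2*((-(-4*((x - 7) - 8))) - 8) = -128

Step 1. [2*((-(-4*((x - 7) - 8))) - 8) = -128] divide by the outer 2 ⇒ div: (-(-4*((x - 7) - 8))) - 8 = -64.
Step 2. [(-(-4*((x - 7) - 8))) - 8 = -64] add 8: x sits inside (… - 8), so sub: -(-4*((x - 7) - 8)) = -56.
Step 3. [-(-4*((x - 7) - 8)) = -56] LHS negated; negate both sides, so neg: -4*((x - 7) - 8) = 56.
Step 4. [-4*((x - 7) - 8) = 56] -4·(inner) — divide through by -4. So div: (x - 7) - 8 = -14.
Step 5. [(x - 7) - 8 = -14] peel the -8: add 8 from each side, so sub: x - 7 = -6.
Step 6. [x - 7 = -6] add 7: x sits inside (… - 7), so sub: x = 1.

Answer: x ∈ {1}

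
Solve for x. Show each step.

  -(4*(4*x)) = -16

Step 1. [-(4*(4*x)) = -16] flip signs both sides, so neg: 4*(4*x) = 16.
Step 2. [4*(4*x) = 16] leading coefficient 4: divide by 4, so div: 4*x = 4.
Step 3. [4*x = 4] divide by the outer 4. So div: x = 1.

Answer: x ∈ {1}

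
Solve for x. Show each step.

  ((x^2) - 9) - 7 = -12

Step 1. [((x^2) - 9) - 7 = -12] the outer -7 inverts by adding 7. So sub: (x^2) - 9 = -5.
Step 2. [(x^2) - 9 = -5] -9 is outermost — add 9 both sides ⇒ sub: x^2 = 4.
Step 3. [x^2 = 4] √ both sides: 4 ≥ 0 gives two branches. So sqrt: x = 2 or -2.

Answer: x ∈ {-2, 2}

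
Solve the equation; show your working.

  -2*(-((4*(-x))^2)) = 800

Step 1. [-2*(-((4*(-x))^2)) = 800] leading coefficient -2: divide by -2 ⇒ div: -((4*(-x))^2) = -400.
Step 2. [-((4*(-x))^2) = -400] LHS negated; negate both sides ⇒ neg: (4*(-x))^2 = 400.
Step 3. [(4*(-x))^2 = 400] 400 ≥ 0, LHS is (·)² — take ±√. So sqrt: 4*(-x) = 20 or -20.
Step 4. [4*(-x) = 20 or -20] leading coefficient 4: divide by 4, so div: -x = 5 or -5.
Step 5. [-x = 5 or -5] leading − — multiply by −1 ⇒ neg: x = -5 or 5.

Answer: x ∈ {-5, 5}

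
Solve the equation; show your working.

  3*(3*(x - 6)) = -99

Step 1. [3*(3*(x - 6)) = -99] LHS = 3·(…); ÷3 both sides. So div: 3*(x - 6) = -33.
Step 2. [3*(x - 6) = -33] 3 out front; divide by 3. So div: x - 6 = -11.
Step 3. [x - 6 = -11] add 6: x sits inside (… - 6), so sub: x = -5.

Answer: x ∈ {-5}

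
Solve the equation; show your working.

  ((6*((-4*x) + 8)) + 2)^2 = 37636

Step 1. [((6*((-4*x) + 8)) + 2)^2 = 37636] 37636 ≥ 0, LHS is (·)² — take ±√, so sqrt: (6*((-4*x) + 8)) + 2 = 194 or -194.
Step 2. [(6*((-4*x) + 8)) + 2 = 194 or -194] the outer +2 inverts by subtracting 2, so sub: 6*((-4*x) + 8) = 192 or -196.
Step 3. [6*((-4*x) + 8) = 192 or -196] 6·(inner) — divide through by 6, so div: (-4*x) + 8 = 32 or -98/3.
Step 4. [(-4*x) + 8 = 32 or -98/3] +8 is outermost — subtract 8 both sides ⇒ sub: -4*x = 24 or -122/3.
Step 5. [-4*x = 24 or -122/3] leading coefficient -4: divide by -4. So div: x = -6 or 61/6.

Answer: x ∈ {-6, 61/6}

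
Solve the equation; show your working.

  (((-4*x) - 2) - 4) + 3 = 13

Step 1. [(((-4*x) - 2) - 4) + 3 = 13] 3 comes off first (subtract 3), so sub: ((-4*x) - 2) - 4 = 10.
Step 2. [((-4*x) - 2) - 4 = 10] add 4: x sits inside (… - 4) ⇒ sub: (-4*x) - 2 = 14.
Step 3. [(-4*x) - 2 = 14] 2 comes off first (add 2). So sub: -4*x = 16.
Step 4. [-4*x = 16] leading coefficient -4: divide by -4 ⇒ div: x = -4.

Answer: x ∈ {-4}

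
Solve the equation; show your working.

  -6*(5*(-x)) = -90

Step 1. [-6*(5*(-x)) = -90] leading coefficient -6: divide by -6, so div: 5*(-x) = 15.
Step 2. [5*(-x) = 15] LHS = 5·(…); ÷5 both sides. So div: -x = 3.
Step 3. [-x = 3] flip signs both sides ⇒ neg: x = -3.

Answer: x ∈ {-3}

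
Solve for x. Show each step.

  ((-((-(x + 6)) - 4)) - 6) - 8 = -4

Step 1. [((-((-(x + 6)) - 4)) - 6) - 8 = -4] -8 is outermost — add 8 both sides ⇒ sub: (-((-(x + 6)) - 4)) - 6 = 4.
Step 2. [(-((-(x + 6)) - 4)) - 6 = 4] the outer -6 inverts by adding 6, so sub: -((-(x + 6)) - 4) = 10.
Step 3. [-((-(x + 6)) - 4) = 10] flip signs both sides. So neg: (-(x + 6)) - 4 = -10.
Step 4. [(-(x + 6)) - 4 = -10] the outer -4 inverts by adding 4 ⇒ sub: -(x + 6) = -6.
Step 5. [-(x + 6) = -6] leading − — multiply by −1, so neg: x + 6 = 6.
Step 6. [x + 6 = 6] subtract 6: x sits inside (… + 6). So sub: x = 0.

Answer: x ∈ {0}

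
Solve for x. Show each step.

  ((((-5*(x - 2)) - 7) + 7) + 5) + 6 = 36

Step 1. [((((-5*(x - 2)) - 7) + 7) + 5) + 6 = 36] +6 is outermost — subtract 6 both sides ⇒ sub: (((-5*(x - 2)) - 7) + 7) + 5 = 30.
Step 2. [(((-5*(x - 2)) - 7) + 7) + 5 = 30] subtract 5: x sits inside (… + 5). So sub: ((-5*(x - 2)) - 7) + 7 = 25.
Step 3. [((-5*(x - 2)) - 7) + 7 = 25] subtract 7: x sits inside (… + 7), so sub: (-5*(x - 2)) - 7 = 18.
Step 4. [(-5*(x - 2)) - 7 = 18] -7 is outermost — add 7 both sides, so sub: -5*(x - 2) = 25.
Step 5. [-5*(x - 2) = 25] LHS = -5·(…); ÷-5 both sides, so div: x - 2 = -5.
Step 6. [x - 2 = -5] -2 is outermost — add 2 both sides. So sub: x = -3.

Answer: x ∈ {-3}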